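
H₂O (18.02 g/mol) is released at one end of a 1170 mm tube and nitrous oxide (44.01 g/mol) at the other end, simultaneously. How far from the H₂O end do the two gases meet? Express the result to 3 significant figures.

713 mm

Distances travelled in equal time are proportional to diffusion rates, so d_H₂O/d_N₂O = √(M_N₂O/M_H₂O) = √(44.01/18.02) = 1.563.
With d_H₂O + d_N₂O = 1170 mm, d_N₂O = 1170/(1 + 1.563) = 456.5 mm.
d_H₂O = 1170 − 456.5 = 713 mm.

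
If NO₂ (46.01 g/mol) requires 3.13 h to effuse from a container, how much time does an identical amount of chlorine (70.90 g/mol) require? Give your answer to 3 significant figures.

3.89 h

Since effusion rate ∝ 1/√M, t_Cl₂/t_NO₂ = √(M_Cl₂/M_NO₂) = √(70.90/46.01) = √1.541 = 1.241.
So the time for Cl₂ is 3.13 × 1.241 = 3.89 h.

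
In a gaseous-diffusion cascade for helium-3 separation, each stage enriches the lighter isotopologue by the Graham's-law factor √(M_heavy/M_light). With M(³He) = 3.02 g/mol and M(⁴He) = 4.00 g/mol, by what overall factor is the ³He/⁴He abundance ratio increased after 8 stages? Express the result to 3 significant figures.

Each stage multiplies the ratio by α = √(4.00/3.02), so after 8 stages the overall factor is α^8 = (4.00/3.02)^(8/2).
= 1.32450^4 = 3.08.

3.08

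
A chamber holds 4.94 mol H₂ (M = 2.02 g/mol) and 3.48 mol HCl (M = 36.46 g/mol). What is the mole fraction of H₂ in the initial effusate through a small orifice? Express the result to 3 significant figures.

0.858

Effusion rate of each component ∝ n_i/√M_i (partial pressure × 1/√M).
x_H₂(eff) = (n_H₂/√M_H₂) / (n_H₂/√M_H₂ + n_HCl/√M_HCl)
= (4.94/√2.02) / (4.94/√2.02 + 3.48/√36.46) = 3.476/(3.476 + 0.5763) = 0.858.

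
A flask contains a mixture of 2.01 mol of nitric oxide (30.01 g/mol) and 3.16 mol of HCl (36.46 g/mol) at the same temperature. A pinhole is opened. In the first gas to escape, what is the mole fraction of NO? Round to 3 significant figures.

0.412

Effusion rate of each component ∝ n_i/√M_i (partial pressure × 1/√M).
Mole fraction of NO in the effusate = (n_NO/√M_NO) / (n_NO/√M_NO + n_HCl/√M_HCl)
= (2.01/√30.01) / (2.01/√30.01 + 3.16/√36.46) = 0.3669/(0.3669 + 0.5233) = 0.412.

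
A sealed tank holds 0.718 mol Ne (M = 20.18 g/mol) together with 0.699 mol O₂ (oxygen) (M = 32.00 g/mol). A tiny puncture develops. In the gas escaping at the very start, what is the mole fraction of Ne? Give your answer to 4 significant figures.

0.5640

Effusion rate of each component ∝ n_i/√M_i (partial pressure × 1/√M).
So x_Ne in the escaping gas = (n_Ne/√M_Ne) / Σ(n_i/√M_i)
= (0.718/√20.18) / (0.718/√20.18 + 0.699/√32.00) = 0.1598/(0.1598 + 0.1236) = 0.5640.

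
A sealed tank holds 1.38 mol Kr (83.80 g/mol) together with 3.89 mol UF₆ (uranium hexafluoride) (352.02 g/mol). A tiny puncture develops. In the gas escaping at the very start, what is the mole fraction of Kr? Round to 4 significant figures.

Rate_i ∝ x_i/√M_i (Graham's law weighted by mole fraction), so the effusate composition follows n_i/√M_i.
x_Kr(eff) = (n_Kr/√M_Kr) / (n_Kr/√M_Kr + n_UF₆/√M_UF₆)
= (1.38/√83.80) / (1.38/√83.80 + 3.89/√352.02) = 0.1507/(0.1507 + 0.2073) = 0.4210.

0.4210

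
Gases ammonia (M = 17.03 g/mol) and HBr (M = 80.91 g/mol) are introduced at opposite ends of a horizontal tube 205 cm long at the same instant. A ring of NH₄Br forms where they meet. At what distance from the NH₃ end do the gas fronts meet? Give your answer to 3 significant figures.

141 cm

The fronts meet when d_NH₃ + d_HBr = L with d_NH₃/d_HBr = √(M_HBr/M_NH₃) (Graham's law). Here √(M_HBr/M_NH₃) = √(80.91/17.03) = 2.180.
With d_NH₃ + d_HBr = 205 cm, d_HBr = 205/(1 + 2.180) = 64.47 cm.
d_NH₃ = 205 − 64.47 = 141 cm.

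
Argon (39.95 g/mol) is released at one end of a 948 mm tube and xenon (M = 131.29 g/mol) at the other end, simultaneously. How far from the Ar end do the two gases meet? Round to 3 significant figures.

611 mm

Distances travelled in equal time are proportional to diffusion rates, so d_Ar/d_Xe = √(M_Xe/M_Ar) = √(131.29/39.95) = 1.813.
With d_Ar + d_Xe = 948 mm, d_Xe = 948/(1 + 1.813) = 337.0 mm.
d_Ar = 948 − 337.0 = 611 mm.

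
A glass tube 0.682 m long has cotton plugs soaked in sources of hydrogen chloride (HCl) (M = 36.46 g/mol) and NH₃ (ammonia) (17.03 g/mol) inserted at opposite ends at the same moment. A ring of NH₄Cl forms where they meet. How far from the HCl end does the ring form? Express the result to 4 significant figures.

Distances travelled in equal time are proportional to diffusion rates, so d_HCl/d_NH₃ = √(M_NH₃/M_HCl) = √(17.03/36.46) = 0.6834.
With d_HCl + d_NH₃ = 0.682 m, d_NH₃ = 0.682/(1 + 0.6834) = 0.4051 m.
d_HCl = 0.682 − 0.4051 = 0.2769 m.

0.2769 m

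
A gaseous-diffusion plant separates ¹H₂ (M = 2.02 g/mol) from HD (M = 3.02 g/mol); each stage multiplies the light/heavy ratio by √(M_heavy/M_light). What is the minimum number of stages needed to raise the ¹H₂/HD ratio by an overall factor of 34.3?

Single-stage factor α = √(3.02/2.02), so ln α = ½ ln(1.49505) = 0.2011.
Need α^N ≥ 34.3 ⇒ N ≥ ln(34.3) / ln α = 3.535 / 0.2011 = 17.58.
Rounding up, N = 18 stages.

18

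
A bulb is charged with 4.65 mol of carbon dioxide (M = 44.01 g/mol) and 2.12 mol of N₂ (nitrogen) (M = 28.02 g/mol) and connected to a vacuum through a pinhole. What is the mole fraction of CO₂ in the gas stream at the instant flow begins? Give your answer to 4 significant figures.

The effusion rate of species i is ∝ p_i/√M_i ∝ n_i/√M_i.
x_CO₂(eff) = (n_CO₂/√M_CO₂) / (n_CO₂/√M_CO₂ + n_N₂/√M_N₂)
= (4.65/√44.01) / (4.65/√44.01 + 2.12/√28.02) = 0.7009/(0.7009 + 0.4005) = 0.6364.

0.6364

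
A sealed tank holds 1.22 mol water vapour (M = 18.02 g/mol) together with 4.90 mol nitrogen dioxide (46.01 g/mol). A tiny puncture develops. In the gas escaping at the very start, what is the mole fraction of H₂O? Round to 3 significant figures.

Each component's effusion rate ∝ (its partial pressure)·(1/√M) ∝ n_i/√M_i.
x_H₂O(eff) = (n_H₂O/√M_H₂O) / (n_H₂O/√M_H₂O + n_NO₂/√M_NO₂)
= (1.22/√18.02) / (1.22/√18.02 + 4.90/√46.01) = 0.2874/(0.2874 + 0.7224) = 0.285.

0.285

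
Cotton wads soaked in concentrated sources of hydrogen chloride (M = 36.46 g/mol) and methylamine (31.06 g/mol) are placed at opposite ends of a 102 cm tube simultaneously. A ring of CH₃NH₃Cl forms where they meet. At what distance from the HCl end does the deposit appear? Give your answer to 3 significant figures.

49.0 cm

Distances travelled in equal time are proportional to diffusion rates, so d_HCl/d_CH₃NH₂ = √(M_CH₃NH₂/M_HCl) = √(31.06/36.46) = 0.9230.
With d_HCl + d_CH₃NH₂ = 102 cm, d_CH₃NH₂ = 102/(1 + 0.9230) = 53.04 cm.
d_HCl = 102 − 53.04 = 49.0 cm.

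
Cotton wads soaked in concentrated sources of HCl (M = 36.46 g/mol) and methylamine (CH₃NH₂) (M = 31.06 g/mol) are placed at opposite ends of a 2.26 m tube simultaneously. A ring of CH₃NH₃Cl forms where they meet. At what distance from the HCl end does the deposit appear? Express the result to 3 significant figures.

1.08 m

In equal time, each gas travels a distance ∝ its rate ∝ 1/√M, so d_HCl/d_CH₃NH₂ = √(M_CH₃NH₂/M_HCl) = √(31.06/36.46) = 0.9230.
With d_HCl + d_CH₃NH₂ = 2.26 m, d_CH₃NH₂ = 2.26/(1 + 0.9230) = 1.175 m.
d_HCl = 2.26 − 1.175 = 1.08 m.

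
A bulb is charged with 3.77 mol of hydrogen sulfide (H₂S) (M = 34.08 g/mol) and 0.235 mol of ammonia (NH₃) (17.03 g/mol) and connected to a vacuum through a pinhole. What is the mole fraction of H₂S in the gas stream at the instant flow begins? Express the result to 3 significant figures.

0.919

Each component's effusion rate ∝ (its partial pressure)·(1/√M) ∝ n_i/√M_i.
So x_H₂S in the escaping gas = (n_H₂S/√M_H₂S) / Σ(n_i/√M_i)
= (3.77/√34.08) / (3.77/√34.08 + 0.235/√17.03) = 0.6458/(0.6458 + 0.05695) = 0.919.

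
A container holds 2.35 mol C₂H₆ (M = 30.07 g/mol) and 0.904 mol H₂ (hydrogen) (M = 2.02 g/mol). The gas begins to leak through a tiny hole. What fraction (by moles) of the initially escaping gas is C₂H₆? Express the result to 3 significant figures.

Rate_i ∝ x_i/√M_i (Graham's law weighted by mole fraction), so the effusate composition follows n_i/√M_i.
x_C₂H₆(eff) = (n_C₂H₆/√M_C₂H₆) / (n_C₂H₆/√M_C₂H₆ + n_H₂/√M_H₂)
= (2.35/√30.07) / (2.35/√30.07 + 0.904/√2.02) = 0.4285/(0.4285 + 0.6361) = 0.403.

0.403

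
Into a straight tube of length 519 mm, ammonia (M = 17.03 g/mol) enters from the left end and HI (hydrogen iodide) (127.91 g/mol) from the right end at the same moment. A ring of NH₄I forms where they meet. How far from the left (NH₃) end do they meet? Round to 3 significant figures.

380 mm

Graham's law gives d_NH₃/d_HI = rate_NH₃/rate_HI = √(M_HI/M_NH₃) = √(127.91/17.03) = 2.741.
With d_NH₃ + d_HI = 519 mm, d_HI = 519/(1 + 2.741) = 138.7 mm.
d_NH₃ = 519 − 138.7 = 380 mm.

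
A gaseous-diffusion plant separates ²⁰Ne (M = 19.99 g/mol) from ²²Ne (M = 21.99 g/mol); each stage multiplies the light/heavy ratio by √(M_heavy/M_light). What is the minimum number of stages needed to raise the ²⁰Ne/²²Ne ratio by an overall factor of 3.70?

Single-stage factor α = √(21.99/19.99), so ln α = ½ ln(1.10005) = 0.04768.
Need α^N ≥ 3.70 ⇒ N ≥ ln(3.70) / ln α = 1.308 / 0.04768 = 27.44.
Rounding up, N = 28 stages.

28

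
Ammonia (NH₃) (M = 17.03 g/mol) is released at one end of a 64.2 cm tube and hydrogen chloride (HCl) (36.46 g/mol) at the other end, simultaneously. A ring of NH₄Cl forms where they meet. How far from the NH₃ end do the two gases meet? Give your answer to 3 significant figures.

The fronts meet when d_NH₃ + d_HCl = L with d_NH₃/d_HCl = √(M_HCl/M_NH₃) (Graham's law). Here √(M_HCl/M_NH₃) = √(36.46/17.03) = 1.463.
With d_NH₃ + d_HCl = 64.2 cm, d_HCl = 64.2/(1 + 1.463) = 26.06 cm.
d_NH₃ = 64.2 − 26.06 = 38.1 cm.

38.1 cm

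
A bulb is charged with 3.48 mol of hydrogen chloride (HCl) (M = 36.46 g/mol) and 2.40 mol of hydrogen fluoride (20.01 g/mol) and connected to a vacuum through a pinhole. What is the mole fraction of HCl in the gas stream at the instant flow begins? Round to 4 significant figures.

Rate_i ∝ x_i/√M_i (Graham's law weighted by mole fraction), so the effusate composition follows n_i/√M_i.
Mole fraction of HCl in the effusate = (n_HCl/√M_HCl) / (n_HCl/√M_HCl + n_HF/√M_HF)
= (3.48/√36.46) / (3.48/√36.46 + 2.40/√20.01) = 0.5763/(0.5763 + 0.5365) = 0.5179.

0.5179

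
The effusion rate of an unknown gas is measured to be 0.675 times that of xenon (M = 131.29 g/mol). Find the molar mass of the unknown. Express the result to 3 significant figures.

From Graham's law, rate_X/rate_Xe = √(M_Xe/M_X).
0.675 = √(131.29/M_X)
M_X = 131.29 / 0.675² = 131.29 / 0.4556 = 288 g/mol

288 g/mol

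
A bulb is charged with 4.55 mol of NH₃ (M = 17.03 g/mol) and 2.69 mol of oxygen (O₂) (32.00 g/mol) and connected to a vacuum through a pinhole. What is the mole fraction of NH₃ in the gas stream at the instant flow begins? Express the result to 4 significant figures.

The effusion rate of species i is ∝ p_i/√M_i ∝ n_i/√M_i.
So x_NH₃ in the escaping gas = (n_NH₃/√M_NH₃) / Σ(n_i/√M_i)
= (4.55/√17.03) / (4.55/√17.03 + 2.69/√32.00) = 1.103/(1.103 + 0.4755) = 0.6987.

0.6987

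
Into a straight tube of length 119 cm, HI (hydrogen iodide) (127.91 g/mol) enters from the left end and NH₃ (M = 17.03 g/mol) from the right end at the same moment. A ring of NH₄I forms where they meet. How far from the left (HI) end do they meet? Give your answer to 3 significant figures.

In equal time, each gas travels a distance ∝ its rate ∝ 1/√M, so d_HI/d_NH₃ = √(M_NH₃/M_HI) = √(17.03/127.91) = 0.3649.
With d_HI + d_NH₃ = 119 cm, d_NH₃ = 119/(1 + 0.3649) = 87.19 cm.
d_HI = 119 − 87.19 = 31.8 cm.

31.8 cm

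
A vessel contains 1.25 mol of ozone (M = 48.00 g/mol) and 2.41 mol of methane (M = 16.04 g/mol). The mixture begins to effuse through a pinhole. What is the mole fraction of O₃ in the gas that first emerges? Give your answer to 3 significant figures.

Each component's effusion rate ∝ (its partial pressure)·(1/√M) ∝ n_i/√M_i.
So x_O₃ in the escaping gas = (n_O₃/√M_O₃) / Σ(n_i/√M_i)
= (1.25/√48.00) / (1.25/√48.00 + 2.41/√16.04) = 0.1804/(0.1804 + 0.6017) = 0.231.

0.231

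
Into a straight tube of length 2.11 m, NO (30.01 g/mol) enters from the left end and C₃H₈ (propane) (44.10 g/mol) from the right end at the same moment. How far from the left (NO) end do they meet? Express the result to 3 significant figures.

1.16 m

In equal time, each gas travels a distance ∝ its rate ∝ 1/√M, so d_NO/d_C₃H₈ = √(M_C₃H₈/M_NO) = √(44.10/30.01) = 1.212.
With d_NO + d_C₃H₈ = 2.11 m, d_C₃H₈ = 2.11/(1 + 1.212) = 0.9538 m.
d_NO = 2.11 − 0.9538 = 1.16 m.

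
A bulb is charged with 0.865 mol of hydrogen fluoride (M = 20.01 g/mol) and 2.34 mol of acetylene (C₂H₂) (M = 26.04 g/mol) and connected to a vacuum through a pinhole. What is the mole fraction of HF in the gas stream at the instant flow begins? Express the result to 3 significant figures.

The effusion rate of species i is ∝ p_i/√M_i ∝ n_i/√M_i.
x_HF(eff) = (n_HF/√M_HF) / (n_HF/√M_HF + n_C₂H₂/√M_C₂H₂)
= (0.865/√20.01) / (0.865/√20.01 + 2.34/√26.04) = 0.1934/(0.1934 + 0.4586) = 0.297.

0.297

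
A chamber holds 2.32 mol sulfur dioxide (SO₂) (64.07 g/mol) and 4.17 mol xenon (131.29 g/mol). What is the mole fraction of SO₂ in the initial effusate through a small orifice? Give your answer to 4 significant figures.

0.4433

Rate_i ∝ x_i/√M_i (Graham's law weighted by mole fraction), so the effusate composition follows n_i/√M_i.
x_SO₂(eff) = (n_SO₂/√M_SO₂) / (n_SO₂/√M_SO₂ + n_Xe/√M_Xe)
= (2.32/√64.07) / (2.32/√64.07 + 4.17/√131.29) = 0.2898/(0.2898 + 0.3639) = 0.4433.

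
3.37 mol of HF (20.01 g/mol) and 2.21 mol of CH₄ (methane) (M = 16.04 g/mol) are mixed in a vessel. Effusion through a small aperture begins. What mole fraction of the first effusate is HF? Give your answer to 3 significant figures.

Each component's effusion rate ∝ (its partial pressure)·(1/√M) ∝ n_i/√M_i.
x_HF(eff) = (n_HF/√M_HF) / (n_HF/√M_HF + n_CH₄/√M_CH₄)
= (3.37/√20.01) / (3.37/√20.01 + 2.21/√16.04) = 0.7534/(0.7534 + 0.5518) = 0.577.

0.577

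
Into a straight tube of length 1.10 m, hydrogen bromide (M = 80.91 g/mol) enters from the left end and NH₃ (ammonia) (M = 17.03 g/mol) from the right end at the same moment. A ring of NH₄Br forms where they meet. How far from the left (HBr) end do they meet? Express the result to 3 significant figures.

0.346 m

In equal time, each gas travels a distance ∝ its rate ∝ 1/√M, so d_HBr/d_NH₃ = √(M_NH₃/M_HBr) = √(17.03/80.91) = 0.4588.
With d_HBr + d_NH₃ = 1.10 m, d_NH₃ = 1.10/(1 + 0.4588) = 0.7541 m.
d_HBr = 1.10 − 0.7541 = 0.346 m.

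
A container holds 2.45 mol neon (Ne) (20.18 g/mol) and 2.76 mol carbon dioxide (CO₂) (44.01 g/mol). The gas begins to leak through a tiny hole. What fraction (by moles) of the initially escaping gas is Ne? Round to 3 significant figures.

0.567

Effusion rate of each component ∝ n_i/√M_i (partial pressure × 1/√M).
Mole fraction of Ne in the effusate = (n_Ne/√M_Ne) / (n_Ne/√M_Ne + n_CO₂/√M_CO₂)
= (2.45/√20.18) / (2.45/√20.18 + 2.76/√44.01) = 0.5454/(0.5454 + 0.4160) = 0.567.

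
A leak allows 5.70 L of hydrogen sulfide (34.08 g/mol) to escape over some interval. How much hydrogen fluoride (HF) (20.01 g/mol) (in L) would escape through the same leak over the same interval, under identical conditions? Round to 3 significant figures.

By Graham's law, rate_HF/rate_H₂S = √(M_H₂S/M_HF) = √(34.08/20.01) = √1.703 = 1.305.
So the volume for HF is 5.70 × 1.305 = 7.44 L.

7.44 L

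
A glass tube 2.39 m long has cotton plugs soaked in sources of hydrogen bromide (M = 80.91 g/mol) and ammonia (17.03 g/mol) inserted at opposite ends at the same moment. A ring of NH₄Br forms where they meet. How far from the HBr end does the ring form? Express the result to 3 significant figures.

Graham's law gives d_HBr/d_NH₃ = rate_HBr/rate_NH₃ = √(M_NH₃/M_HBr) = √(17.03/80.91) = 0.4588.
With d_HBr + d_NH₃ = 2.39 m, d_NH₃ = 2.39/(1 + 0.4588) = 1.638 m.
d_HBr = 2.39 − 1.638 = 0.752 m.

0.752 m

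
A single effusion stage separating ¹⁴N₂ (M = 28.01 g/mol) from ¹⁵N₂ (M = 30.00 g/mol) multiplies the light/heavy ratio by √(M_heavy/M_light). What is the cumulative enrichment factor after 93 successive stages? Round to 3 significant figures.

24.3

After 93 stages the ratio has grown by (√(30.00/28.01))^93 = (30.00/28.01)^(93/2).
= 1.07105^(93/2) = 24.3.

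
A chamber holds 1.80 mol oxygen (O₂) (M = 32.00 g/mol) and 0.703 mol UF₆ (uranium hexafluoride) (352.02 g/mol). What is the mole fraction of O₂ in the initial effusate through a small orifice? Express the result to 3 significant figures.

0.895

Each component's effusion rate ∝ (its partial pressure)·(1/√M) ∝ n_i/√M_i.
x_O₂(eff) = (n_O₂/√M_O₂) / (n_O₂/√M_O₂ + n_UF₆/√M_UF₆)
= (1.80/√32.00) / (1.80/√32.00 + 0.703/√352.02) = 0.3182/(0.3182 + 0.03747) = 0.895.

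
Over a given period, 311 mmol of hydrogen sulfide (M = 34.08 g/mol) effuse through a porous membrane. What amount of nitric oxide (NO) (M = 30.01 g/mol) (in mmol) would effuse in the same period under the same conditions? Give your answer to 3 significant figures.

331 mmol

By Graham's law, rate_NO/rate_H₂S = √(M_H₂S/M_NO) = √(34.08/30.01) = √1.136 = 1.066.
So the amount for NO is 311 × 1.066 = 331 mmol.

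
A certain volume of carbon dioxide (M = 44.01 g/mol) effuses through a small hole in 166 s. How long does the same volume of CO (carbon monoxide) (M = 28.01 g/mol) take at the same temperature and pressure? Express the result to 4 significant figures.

132.4 s

Using Graham's law: t_CO/t_CO₂ = √(M_CO/M_CO₂) = √(28.01/44.01) = √0.6364 = 0.7978.
So the time for CO is 166 × 0.7978 = 132.4 s.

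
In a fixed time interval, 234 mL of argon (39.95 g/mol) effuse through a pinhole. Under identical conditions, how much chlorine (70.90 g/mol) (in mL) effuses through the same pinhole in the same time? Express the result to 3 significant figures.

176 mL

From Graham's law, rate_Cl₂/rate_Ar = √(M_Ar/M_Cl₂) = √(39.95/70.90) = √0.5635 = 0.7506.
So the volume for Cl₂ is 234 × 0.7506 = 176 mL.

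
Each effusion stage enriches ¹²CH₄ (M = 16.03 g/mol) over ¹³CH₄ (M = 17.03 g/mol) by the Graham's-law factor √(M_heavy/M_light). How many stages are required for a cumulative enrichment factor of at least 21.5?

With α = √(17.03/16.03) per stage, ln α = ½ ln(1.06238) = 0.03026.
Need α^N ≥ 21.5 ⇒ N ≥ ln(21.5) / ln α = 3.068 / 0.03026 = 101.40.
Rounding up, N = 102 stages.

102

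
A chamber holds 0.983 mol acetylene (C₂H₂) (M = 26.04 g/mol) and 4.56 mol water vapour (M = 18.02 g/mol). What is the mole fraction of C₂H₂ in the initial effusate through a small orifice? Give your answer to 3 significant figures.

Each component's effusion rate ∝ (its partial pressure)·(1/√M) ∝ n_i/√M_i.
x_C₂H₂(eff) = (n_C₂H₂/√M_C₂H₂) / (n_C₂H₂/√M_C₂H₂ + n_H₂O/√M_H₂O)
= (0.983/√26.04) / (0.983/√26.04 + 4.56/√18.02) = 0.1926/(0.1926 + 1.074) = 0.152.

0.152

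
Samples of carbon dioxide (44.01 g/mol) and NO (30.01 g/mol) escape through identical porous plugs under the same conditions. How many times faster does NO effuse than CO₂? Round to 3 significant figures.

1.21

Graham's law gives rate_NO/rate_CO₂ = √(M_CO₂/M_NO) = √(44.01/30.01) = √1.467 = 1.21.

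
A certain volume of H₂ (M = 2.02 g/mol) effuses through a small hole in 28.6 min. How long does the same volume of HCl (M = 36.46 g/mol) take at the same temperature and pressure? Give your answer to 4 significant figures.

121.5 min

Using Graham's law: t_HCl/t_H₂ = √(M_HCl/M_H₂) = √(36.46/2.02) = √18.05 = 4.248.
So the time for HCl is 28.6 × 4.248 = 121.5 min.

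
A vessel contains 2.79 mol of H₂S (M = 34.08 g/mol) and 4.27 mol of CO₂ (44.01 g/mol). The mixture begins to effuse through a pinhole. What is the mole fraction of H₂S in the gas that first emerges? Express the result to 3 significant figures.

The effusion rate of species i is ∝ p_i/√M_i ∝ n_i/√M_i.
So x_H₂S in the escaping gas = (n_H₂S/√M_H₂S) / Σ(n_i/√M_i)
= (2.79/√34.08) / (2.79/√34.08 + 4.27/√44.01) = 0.4779/(0.4779 + 0.6437) = 0.426.

0.426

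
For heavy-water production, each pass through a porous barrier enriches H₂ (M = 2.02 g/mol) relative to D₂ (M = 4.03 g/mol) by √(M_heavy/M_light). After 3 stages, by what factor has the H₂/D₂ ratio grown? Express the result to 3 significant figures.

2.82

After 3 stages the ratio has grown by (√(4.03/2.02))^3 = (4.03/2.02)^(3/2).
= 1.99505^(3/2) = 2.82.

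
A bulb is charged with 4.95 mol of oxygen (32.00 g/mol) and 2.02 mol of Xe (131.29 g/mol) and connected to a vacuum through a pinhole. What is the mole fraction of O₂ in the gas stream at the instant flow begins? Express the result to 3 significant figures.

0.832

Each component's effusion rate ∝ (its partial pressure)·(1/√M) ∝ n_i/√M_i.
Mole fraction of O₂ in the effusate = (n_O₂/√M_O₂) / (n_O₂/√M_O₂ + n_Xe/√M_Xe)
= (4.95/√32.00) / (4.95/√32.00 + 2.02/√131.29) = 0.8750/(0.8750 + 0.1763) = 0.832.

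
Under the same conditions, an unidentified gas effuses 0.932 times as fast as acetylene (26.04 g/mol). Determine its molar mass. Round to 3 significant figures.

Since effusion rate ∝ 1/√M, rate_X/rate_C₂H₂ = √(M_C₂H₂/M_X).
0.932 = √(26.04/M_X)
M_X = 26.04 / 0.932² = 26.04 / 0.8686 = 30.0 g/mol

30.0 g/mol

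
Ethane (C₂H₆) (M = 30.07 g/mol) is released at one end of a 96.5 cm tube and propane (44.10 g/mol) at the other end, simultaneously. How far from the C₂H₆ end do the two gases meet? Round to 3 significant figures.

In equal time, each gas travels a distance ∝ its rate ∝ 1/√M, so d_C₂H₆/d_C₃H₈ = √(M_C₃H₈/M_C₂H₆) = √(44.10/30.07) = 1.211.
With d_C₂H₆ + d_C₃H₈ = 96.5 cm, d_C₃H₈ = 96.5/(1 + 1.211) = 43.64 cm.
d_C₂H₆ = 96.5 − 43.64 = 52.9 cm.

52.9 cm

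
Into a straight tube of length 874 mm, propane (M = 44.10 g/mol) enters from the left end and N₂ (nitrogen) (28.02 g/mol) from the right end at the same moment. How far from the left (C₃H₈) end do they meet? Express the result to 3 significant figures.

388 mm

Distances travelled in equal time are proportional to diffusion rates, so d_C₃H₈/d_N₂ = √(M_N₂/M_C₃H₈) = √(28.02/44.10) = 0.7971.
With d_C₃H₈ + d_N₂ = 874 mm, d_N₂ = 874/(1 + 0.7971) = 486.3 mm.
d_C₃H₈ = 874 − 486.3 = 388 mm.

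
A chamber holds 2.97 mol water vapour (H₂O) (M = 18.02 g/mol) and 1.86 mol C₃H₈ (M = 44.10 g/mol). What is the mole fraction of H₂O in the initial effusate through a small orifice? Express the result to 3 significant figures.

The effusion rate of species i is ∝ p_i/√M_i ∝ n_i/√M_i.
Mole fraction of H₂O in the effusate = (n_H₂O/√M_H₂O) / (n_H₂O/√M_H₂O + n_C₃H₈/√M_C₃H₈)
= (2.97/√18.02) / (2.97/√18.02 + 1.86/√44.10) = 0.6996/(0.6996 + 0.2801) = 0.714.

0.714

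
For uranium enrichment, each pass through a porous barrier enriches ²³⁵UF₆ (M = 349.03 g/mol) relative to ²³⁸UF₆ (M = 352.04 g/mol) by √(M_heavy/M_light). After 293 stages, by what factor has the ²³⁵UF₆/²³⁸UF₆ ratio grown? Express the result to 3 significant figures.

Each stage multiplies the ratio by α = √(352.04/349.03), so after 293 stages the overall factor is α^293 = (352.04/349.03)^(293/2).
= 1.00862^(293/2) = 3.52.

3.52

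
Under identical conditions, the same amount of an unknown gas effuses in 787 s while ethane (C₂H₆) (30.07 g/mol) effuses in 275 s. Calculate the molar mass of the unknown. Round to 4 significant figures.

Since effusion rate ∝ 1/√M, t_X/t_C₂H₆ = √(M_X/M_C₂H₆).
787/275 = 2.862 = √(M_X/30.07)
M_X = 30.07 × 2.862² = 30.07 × 8.190 = 246.3 g/mol

246.3 g/mol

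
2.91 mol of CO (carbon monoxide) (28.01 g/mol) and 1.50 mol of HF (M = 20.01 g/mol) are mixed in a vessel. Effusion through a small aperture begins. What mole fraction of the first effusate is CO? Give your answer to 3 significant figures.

0.621

Each component's effusion rate ∝ (its partial pressure)·(1/√M) ∝ n_i/√M_i.
Mole fraction of CO in the effusate = (n_CO/√M_CO) / (n_CO/√M_CO + n_HF/√M_HF)
= (2.91/√28.01) / (2.91/√28.01 + 1.50/√20.01) = 0.5498/(0.5498 + 0.3353) = 0.621.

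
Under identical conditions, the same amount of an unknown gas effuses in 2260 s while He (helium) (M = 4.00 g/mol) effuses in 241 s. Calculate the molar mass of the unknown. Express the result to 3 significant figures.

Using Graham's law: t_X/t_He = √(M_X/M_He).
2260/241 = 9.378 = √(M_X/4.00)
M_X = 4.00 × 9.378² = 4.00 × 87.94 = 352 g/mol

352 g/mol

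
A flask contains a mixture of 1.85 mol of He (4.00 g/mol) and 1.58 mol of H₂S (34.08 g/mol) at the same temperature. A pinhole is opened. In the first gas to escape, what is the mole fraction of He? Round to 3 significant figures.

0.774

Each component's effusion rate ∝ (its partial pressure)·(1/√M) ∝ n_i/√M_i.
x_He(eff) = (n_He/√M_He) / (n_He/√M_He + n_H₂S/√M_H₂S)
= (1.85/√4.00) / (1.85/√4.00 + 1.58/√34.08) = 0.9250/(0.9250 + 0.2706) = 0.774.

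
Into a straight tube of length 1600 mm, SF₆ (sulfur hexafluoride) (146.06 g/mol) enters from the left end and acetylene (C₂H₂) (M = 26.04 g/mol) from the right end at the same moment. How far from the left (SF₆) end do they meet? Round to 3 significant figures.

Distances travelled in equal time are proportional to diffusion rates, so d_SF₆/d_C₂H₂ = √(M_C₂H₂/M_SF₆) = √(26.04/146.06) = 0.4222.
With d_SF₆ + d_C₂H₂ = 1600 mm, d_C₂H₂ = 1600/(1 + 0.4222) = 1125 mm.
d_SF₆ = 1600 − 1125 = 475 mm.

475 mm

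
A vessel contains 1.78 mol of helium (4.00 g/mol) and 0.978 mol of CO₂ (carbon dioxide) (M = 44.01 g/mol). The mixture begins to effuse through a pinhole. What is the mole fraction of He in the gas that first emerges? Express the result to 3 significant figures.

Rate_i ∝ x_i/√M_i (Graham's law weighted by mole fraction), so the effusate composition follows n_i/√M_i.
x_He(eff) = (n_He/√M_He) / (n_He/√M_He + n_CO₂/√M_CO₂)
= (1.78/√4.00) / (1.78/√4.00 + 0.978/√44.01) = 0.8900/(0.8900 + 0.1474) = 0.858.

0.858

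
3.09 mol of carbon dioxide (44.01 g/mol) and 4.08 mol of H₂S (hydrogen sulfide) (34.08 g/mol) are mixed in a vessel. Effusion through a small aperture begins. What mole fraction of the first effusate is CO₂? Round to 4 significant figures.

Effusion rate of each component ∝ n_i/√M_i (partial pressure × 1/√M).
Mole fraction of CO₂ in the effusate = (n_CO₂/√M_CO₂) / (n_CO₂/√M_CO₂ + n_H₂S/√M_H₂S)
= (3.09/√44.01) / (3.09/√44.01 + 4.08/√34.08) = 0.4658/(0.4658 + 0.6989) = 0.3999.

0.3999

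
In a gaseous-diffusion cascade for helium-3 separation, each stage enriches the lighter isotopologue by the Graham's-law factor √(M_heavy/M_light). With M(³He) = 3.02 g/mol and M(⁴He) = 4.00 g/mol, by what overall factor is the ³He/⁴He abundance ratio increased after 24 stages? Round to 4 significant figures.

The single-stage factor is √(M_heavy/M_light), so 24 stages give [√(4.00/3.02)]^24 = (4.00/3.02)^(24/2).
= 1.32450^12 = 29.15.

29.15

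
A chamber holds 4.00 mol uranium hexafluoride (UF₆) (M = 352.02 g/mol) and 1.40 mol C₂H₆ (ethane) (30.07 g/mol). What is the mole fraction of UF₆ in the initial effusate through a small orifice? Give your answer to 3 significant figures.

The effusion rate of species i is ∝ p_i/√M_i ∝ n_i/√M_i.
Mole fraction of UF₆ in the effusate = (n_UF₆/√M_UF₆) / (n_UF₆/√M_UF₆ + n_C₂H₆/√M_C₂H₆)
= (4.00/√352.02) / (4.00/√352.02 + 1.40/√30.07) = 0.2132/(0.2132 + 0.2553) = 0.455.

0.455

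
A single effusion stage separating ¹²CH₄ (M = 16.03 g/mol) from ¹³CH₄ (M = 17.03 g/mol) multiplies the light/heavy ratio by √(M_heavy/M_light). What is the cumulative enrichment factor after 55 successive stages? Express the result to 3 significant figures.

The single-stage factor is √(M_heavy/M_light), so 55 stages give [√(17.03/16.03)]^55 = (17.03/16.03)^(55/2).
= 1.06238^(55/2) = 5.28.

5.28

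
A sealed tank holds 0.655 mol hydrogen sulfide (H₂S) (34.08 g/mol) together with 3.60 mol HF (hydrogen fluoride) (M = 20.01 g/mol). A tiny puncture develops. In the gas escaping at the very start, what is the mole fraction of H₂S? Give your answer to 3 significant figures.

0.122

Effusion rate of each component ∝ n_i/√M_i (partial pressure × 1/√M).
So x_H₂S in the escaping gas = (n_H₂S/√M_H₂S) / Σ(n_i/√M_i)
= (0.655/√34.08) / (0.655/√34.08 + 3.60/√20.01) = 0.1122/(0.1122 + 0.8048) = 0.122.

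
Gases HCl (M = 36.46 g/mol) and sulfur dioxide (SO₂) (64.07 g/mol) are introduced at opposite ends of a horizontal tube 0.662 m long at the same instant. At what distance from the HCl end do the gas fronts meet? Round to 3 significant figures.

In equal time, each gas travels a distance ∝ its rate ∝ 1/√M, so d_HCl/d_SO₂ = √(M_SO₂/M_HCl) = √(64.07/36.46) = 1.326.
With d_HCl + d_SO₂ = 0.662 m, d_SO₂ = 0.662/(1 + 1.326) = 0.2847 m.
d_HCl = 0.662 − 0.2847 = 0.377 m.

0.377 m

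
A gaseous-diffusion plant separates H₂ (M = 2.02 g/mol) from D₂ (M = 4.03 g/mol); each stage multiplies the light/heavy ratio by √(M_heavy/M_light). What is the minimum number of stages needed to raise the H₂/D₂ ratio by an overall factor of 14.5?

8

Single-stage factor α = √(4.03/2.02), so ln α = ½ ln(1.99505) = 0.3453.
Need α^N ≥ 14.5 ⇒ N ≥ ln(14.5) / ln α = 2.674 / 0.3453 = 7.74.
Minimum whole number of stages: N = 8.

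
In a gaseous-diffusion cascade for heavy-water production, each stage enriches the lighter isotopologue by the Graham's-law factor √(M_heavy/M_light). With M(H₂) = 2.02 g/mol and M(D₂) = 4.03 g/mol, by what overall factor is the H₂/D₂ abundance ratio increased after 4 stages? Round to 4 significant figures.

3.980

The single-stage factor is √(M_heavy/M_light), so 4 stages give [√(4.03/2.02)]^4 = (4.03/2.02)^(4/2).
= 1.99505^2 = 3.980.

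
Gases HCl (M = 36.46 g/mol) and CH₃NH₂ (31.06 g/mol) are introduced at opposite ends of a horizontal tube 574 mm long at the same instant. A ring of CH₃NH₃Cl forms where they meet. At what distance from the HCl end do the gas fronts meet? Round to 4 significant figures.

Distances travelled in equal time are proportional to diffusion rates, so d_HCl/d_CH₃NH₂ = √(M_CH₃NH₂/M_HCl) = √(31.06/36.46) = 0.9230.
With d_HCl + d_CH₃NH₂ = 574 mm, d_CH₃NH₂ = 574/(1 + 0.9230) = 298.5 mm.
d_HCl = 574 − 298.5 = 275.5 mm.

275.5 mm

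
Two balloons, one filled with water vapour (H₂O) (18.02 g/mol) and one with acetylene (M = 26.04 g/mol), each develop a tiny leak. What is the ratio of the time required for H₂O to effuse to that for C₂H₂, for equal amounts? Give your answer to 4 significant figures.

0.8319

By Graham's law, t_H₂O/t_C₂H₂ = √(M_H₂O/M_C₂H₂) = √(18.02/26.04) = √0.6920 = 0.8319.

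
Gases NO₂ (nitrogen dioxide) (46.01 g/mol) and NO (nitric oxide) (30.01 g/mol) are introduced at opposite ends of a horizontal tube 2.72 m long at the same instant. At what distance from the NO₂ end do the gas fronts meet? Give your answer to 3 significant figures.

1.22 m

The fronts meet when d_NO₂ + d_NO = L with d_NO₂/d_NO = √(M_NO/M_NO₂) (Graham's law). Here √(M_NO/M_NO₂) = √(30.01/46.01) = 0.8076.
With d_NO₂ + d_NO = 2.72 m, d_NO = 2.72/(1 + 0.8076) = 1.505 m.
d_NO₂ = 2.72 − 1.505 = 1.22 m.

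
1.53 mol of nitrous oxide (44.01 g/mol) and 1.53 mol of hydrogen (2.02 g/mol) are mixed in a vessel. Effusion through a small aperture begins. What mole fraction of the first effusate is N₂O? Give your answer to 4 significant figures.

0.1764

The effusion rate of species i is ∝ p_i/√M_i ∝ n_i/√M_i.
So x_N₂O in the escaping gas = (n_N₂O/√M_N₂O) / Σ(n_i/√M_i)
= (1.53/√44.01) / (1.53/√44.01 + 1.53/√2.02) = 0.2306/(0.2306 + 1.077) = 0.1764.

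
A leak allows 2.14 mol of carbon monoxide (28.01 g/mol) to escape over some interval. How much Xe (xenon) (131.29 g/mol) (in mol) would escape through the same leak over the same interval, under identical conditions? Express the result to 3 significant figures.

By Graham's law, rate_Xe/rate_CO = √(M_CO/M_Xe) = √(28.01/131.29) = √0.2133 = 0.4619.
So the amount for Xe is 2.14 × 0.4619 = 0.988 mol.

0.988 mol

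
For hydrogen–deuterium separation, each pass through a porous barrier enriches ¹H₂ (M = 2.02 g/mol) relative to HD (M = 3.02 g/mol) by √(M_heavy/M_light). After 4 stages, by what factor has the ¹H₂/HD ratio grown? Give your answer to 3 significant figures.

After 4 stages the ratio has grown by (√(3.02/2.02))^4 = (3.02/2.02)^(4/2).
= 1.49505^2 = 2.24.

2.24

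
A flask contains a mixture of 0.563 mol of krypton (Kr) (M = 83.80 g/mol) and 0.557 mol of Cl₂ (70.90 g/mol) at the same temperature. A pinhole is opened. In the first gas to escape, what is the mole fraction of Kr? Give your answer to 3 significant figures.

Rate_i ∝ x_i/√M_i (Graham's law weighted by mole fraction), so the effusate composition follows n_i/√M_i.
So x_Kr in the escaping gas = (n_Kr/√M_Kr) / Σ(n_i/√M_i)
= (0.563/√83.80) / (0.563/√83.80 + 0.557/√70.90) = 0.06150/(0.06150 + 0.06615) = 0.482.

0.482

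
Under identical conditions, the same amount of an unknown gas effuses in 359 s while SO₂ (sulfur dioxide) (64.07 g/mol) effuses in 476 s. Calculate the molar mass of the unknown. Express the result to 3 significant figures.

Using Graham's law: t_X/t_SO₂ = √(M_X/M_SO₂).
359/476 = 0.7542 = √(M_X/64.07)
M_X = 64.07 × 0.7542² = 64.07 × 0.5688 = 36.4 g/mol

36.4 g/mol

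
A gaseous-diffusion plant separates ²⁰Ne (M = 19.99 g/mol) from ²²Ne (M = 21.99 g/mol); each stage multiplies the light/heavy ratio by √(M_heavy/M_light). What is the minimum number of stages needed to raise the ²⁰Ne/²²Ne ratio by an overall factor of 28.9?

Single-stage factor α = √(21.99/19.99), so ln α = ½ ln(1.10005) = 0.04768.
Need α^N ≥ 28.9 ⇒ N ≥ ln(28.9) / ln α = 3.364 / 0.04768 = 70.55.
So at least 71 stages are needed.

71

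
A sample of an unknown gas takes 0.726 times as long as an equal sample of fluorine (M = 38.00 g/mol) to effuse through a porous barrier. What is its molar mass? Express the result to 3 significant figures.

Using Graham's law: t_X/t_F₂ = √(M_X/M_F₂).
0.726 = √(M_X/38.00)
M_X = 38.00 × 0.726² = 38.00 × 0.5271 = 20.0 g/mol

20.0 g/mol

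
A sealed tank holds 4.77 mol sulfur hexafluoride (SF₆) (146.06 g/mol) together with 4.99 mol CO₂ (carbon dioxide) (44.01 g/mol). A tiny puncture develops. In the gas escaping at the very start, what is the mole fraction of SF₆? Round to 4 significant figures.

Rate_i ∝ x_i/√M_i (Graham's law weighted by mole fraction), so the effusate composition follows n_i/√M_i.
Mole fraction of SF₆ in the effusate = (n_SF₆/√M_SF₆) / (n_SF₆/√M_SF₆ + n_CO₂/√M_CO₂)
= (4.77/√146.06) / (4.77/√146.06 + 4.99/√44.01) = 0.3947/(0.3947 + 0.7522) = 0.3441.

0.3441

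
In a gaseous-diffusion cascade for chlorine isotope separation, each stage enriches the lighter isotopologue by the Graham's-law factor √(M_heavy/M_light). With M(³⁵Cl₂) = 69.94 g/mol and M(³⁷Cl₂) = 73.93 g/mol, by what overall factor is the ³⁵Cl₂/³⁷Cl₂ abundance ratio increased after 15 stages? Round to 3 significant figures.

1.52

After 15 stages the ratio has grown by (√(73.93/69.94))^15 = (73.93/69.94)^(15/2).
= 1.05705^(15/2) = 1.52.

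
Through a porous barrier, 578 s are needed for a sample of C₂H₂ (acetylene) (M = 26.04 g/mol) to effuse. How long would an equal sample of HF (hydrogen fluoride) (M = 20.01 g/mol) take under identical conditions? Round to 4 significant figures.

From Graham's law, t_HF/t_C₂H₂ = √(M_HF/M_C₂H₂) = √(20.01/26.04) = √0.7684 = 0.8766.
So the time for HF is 578 × 0.8766 = 506.7 s.

506.7 s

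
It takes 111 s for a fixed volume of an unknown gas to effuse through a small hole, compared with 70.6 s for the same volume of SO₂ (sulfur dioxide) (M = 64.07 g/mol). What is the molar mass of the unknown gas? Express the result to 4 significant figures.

158.4 g/mol

Using Graham's law: t_X/t_SO₂ = √(M_X/M_SO₂).
111/70.6 = 1.572 = √(M_X/64.07)
M_X = 64.07 × 1.572² = 64.07 × 2.472 = 158.4 g/mol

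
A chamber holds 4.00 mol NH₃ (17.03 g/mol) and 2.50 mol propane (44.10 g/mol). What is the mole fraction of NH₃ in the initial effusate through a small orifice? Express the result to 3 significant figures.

0.720

The effusion rate of species i is ∝ p_i/√M_i ∝ n_i/√M_i.
x_NH₃(eff) = (n_NH₃/√M_NH₃) / (n_NH₃/√M_NH₃ + n_C₃H₈/√M_C₃H₈)
= (4.00/√17.03) / (4.00/√17.03 + 2.50/√44.10) = 0.9693/(0.9693 + 0.3765) = 0.720.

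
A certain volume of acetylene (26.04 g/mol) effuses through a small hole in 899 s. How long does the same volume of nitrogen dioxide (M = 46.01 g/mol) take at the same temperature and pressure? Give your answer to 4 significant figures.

Using Graham's law: t_NO₂/t_C₂H₂ = √(M_NO₂/M_C₂H₂) = √(46.01/26.04) = √1.767 = 1.329.
So the time for NO₂ is 899 × 1.329 = 1195 s.

1195 s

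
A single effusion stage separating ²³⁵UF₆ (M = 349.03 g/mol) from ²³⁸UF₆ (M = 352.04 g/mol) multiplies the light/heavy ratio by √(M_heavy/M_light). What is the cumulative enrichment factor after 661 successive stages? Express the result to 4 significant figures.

After 661 stages the ratio has grown by (√(352.04/349.03))^661 = (352.04/349.03)^(661/2).
= 1.00862^(661/2) = 17.08.

17.08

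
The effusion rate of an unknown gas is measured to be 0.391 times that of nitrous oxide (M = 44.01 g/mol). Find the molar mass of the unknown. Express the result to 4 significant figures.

287.9 g/mol

Graham's law gives rate_X/rate_N₂O = √(M_N₂O/M_X).
0.391 = √(44.01/M_X)
M_X = 44.01 / 0.391² = 44.01 / 0.1529 = 287.9 g/mol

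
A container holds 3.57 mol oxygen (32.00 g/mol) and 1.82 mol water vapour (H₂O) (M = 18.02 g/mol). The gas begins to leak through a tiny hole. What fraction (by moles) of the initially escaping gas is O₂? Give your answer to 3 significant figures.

0.595

Effusion rate of each component ∝ n_i/√M_i (partial pressure × 1/√M).
So x_O₂ in the escaping gas = (n_O₂/√M_O₂) / Σ(n_i/√M_i)
= (3.57/√32.00) / (3.57/√32.00 + 1.82/√18.02) = 0.6311/(0.6311 + 0.4287) = 0.595.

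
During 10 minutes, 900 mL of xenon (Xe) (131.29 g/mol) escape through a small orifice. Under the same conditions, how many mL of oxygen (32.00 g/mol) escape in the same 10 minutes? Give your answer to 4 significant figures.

1823 mL

From Graham's law, rate_O₂/rate_Xe = √(M_Xe/M_O₂) = √(131.29/32.00) = √4.103 = 2.026.
So the volume for O₂ is 900 × 2.026 = 1823 mL.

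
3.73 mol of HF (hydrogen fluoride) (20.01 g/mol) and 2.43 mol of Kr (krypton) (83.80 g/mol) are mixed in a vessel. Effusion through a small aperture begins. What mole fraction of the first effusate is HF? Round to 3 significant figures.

Rate_i ∝ x_i/√M_i (Graham's law weighted by mole fraction), so the effusate composition follows n_i/√M_i.
x_HF(eff) = (n_HF/√M_HF) / (n_HF/√M_HF + n_Kr/√M_Kr)
= (3.73/√20.01) / (3.73/√20.01 + 2.43/√83.80) = 0.8338/(0.8338 + 0.2655) = 0.759.

0.759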